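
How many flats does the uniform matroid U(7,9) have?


Flats of U(7,9): every subset of size < 7 is a flat, plus E itself.
Count = C(9,0) + C(9,1) + C(9,2) + C(9,3) + C(9,4) + C(9,5) + C(9,6) + 1
     = 1 + 9 + 36 + 84 + 126 + 126 + 84 + 1
     = 467.

467


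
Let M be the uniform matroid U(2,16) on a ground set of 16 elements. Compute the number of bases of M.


Bases of U(2,16) are all 2-element subsets of the 16-element ground set.
Number of bases = C(16,2).
C(16,2) = (16 * 15) / (1 * 2) = 120.

120


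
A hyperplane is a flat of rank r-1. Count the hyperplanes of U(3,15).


Hyperplanes of U(3,15) are flats of rank 2.
In a uniform matroid, these are exactly the (2)-element subsets.
Count = C(15,2) = (15 * 14) / (1 * 2) = 105.

105


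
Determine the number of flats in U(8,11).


Flats of U(8,11): every subset of size < 8 is a flat, plus E itself.
Count = C(11,0) + C(11,1) + C(11,2) + C(11,3) + C(11,4) + C(11,5) + C(11,6) + C(11,7) + 1
     = 1 + 11 + 55 + 165 + 330 + 462 + 462 + 330 + 1
     = 1817.

1817


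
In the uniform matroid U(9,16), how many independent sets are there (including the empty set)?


Independent sets of U(9,16) are all subsets of size <= 9.
Count = (16 choose 0) + (16 choose 1) + (16 choose 2) + (16 choose 3) + (16 choose 4) + (16 choose 5) + (16 choose 6) + (16 choose 7) + (16 choose 8) + (16 choose 9)
     = 1 + 16 + 120 + 560 + 1820 + 4368 + 8008 + 11440 + 12870 + 11440
     = 50643.

50643


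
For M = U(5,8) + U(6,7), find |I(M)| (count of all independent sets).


For a direct sum, |I(M1+M2)| = |I(M1)| * |I(M2)|.
|I(U(5,8))| = sum C(8,k) for k=0..5 = 219.
|I(U(6,7))| = sum C(7,k) for k=0..6 = 127.
Total = 219 * 127 = 27813.

27813


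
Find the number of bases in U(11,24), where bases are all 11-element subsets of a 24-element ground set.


Bases of U(11,24) are all 11-element subsets of the 24-element ground set.
Number of bases = C(24,11).
C(24,11) = 2496144.

2496144


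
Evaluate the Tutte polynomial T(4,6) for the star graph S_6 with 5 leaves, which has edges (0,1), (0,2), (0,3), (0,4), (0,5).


A star on 6 vertices is a tree with 5 edges.
T(x,y) = x^(5) for any tree.
T(4,6) = 4^5 = 1024.

1024


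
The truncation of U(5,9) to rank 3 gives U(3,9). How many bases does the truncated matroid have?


Truncating U(5,9) to rank 3 gives U(3,9).
Bases of U(3,9) are all 3-element subsets of 9 elements.
Number of bases = C(9,3) = 9! / (3! * 6!) = 84.

84


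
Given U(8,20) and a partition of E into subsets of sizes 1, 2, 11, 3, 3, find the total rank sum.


r(Ai) = min(|Ai|, 8) for each part.
Sum = min(1,8) + min(2,8) + min(11,8) + min(3,8) + min(3,8)
    = 1 + 2 + 8 + 3 + 3
    = 17.

17


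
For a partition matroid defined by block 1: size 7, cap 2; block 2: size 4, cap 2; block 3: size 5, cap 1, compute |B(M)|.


A basis picks exactly ci elements from block i.
Number of bases = product of C(|Si|, ci).
= C(7,2) * C(4,2) * C(5,1)
= 21 * 6 * 5
= 630.

630


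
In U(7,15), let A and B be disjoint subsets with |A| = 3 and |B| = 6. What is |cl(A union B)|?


|A union B| = 3 + 6 = 9 (disjoint).
In U(7,15), cl(S) = S if |S| < 7, else cl(S) = E.
Since 9 >= 7, cl(A union B) = E.
|cl(A union B)| = 15.

15


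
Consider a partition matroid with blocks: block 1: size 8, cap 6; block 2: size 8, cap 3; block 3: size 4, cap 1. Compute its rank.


Rank of a partition matroid = sum of min(|Si|, ci) for each block.
= min(8,6) + min(8,3) + min(4,1)
= 6 + 3 + 1
= 10.

10


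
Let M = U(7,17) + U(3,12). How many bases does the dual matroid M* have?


(M1+M2)* = M1* + M2*.
M1* = U(10,17), bases: C(17,10) = 19448.
M2* = U(9,12), bases: C(12,9) = 220.
|B(M*)| = 19448 * 220 = 4278560.

4278560


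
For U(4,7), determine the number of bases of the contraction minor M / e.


Contracting e from U(4,7) gives U(3,6).
Bases of U(3,6) = C(6,3) = (6 * 5 * 4) / (1 * 2 * 3) = 20.

20


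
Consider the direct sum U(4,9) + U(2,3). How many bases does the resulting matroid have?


Bases of a direct sum M1 + M2: |B| = |B(M1)| * |B(M2)|.
|B(U(4,9))| = C(9,4) = 126.
|B(U(2,3))| = C(3,2) = 3.
Total bases = 126 * 3 = 378.

378


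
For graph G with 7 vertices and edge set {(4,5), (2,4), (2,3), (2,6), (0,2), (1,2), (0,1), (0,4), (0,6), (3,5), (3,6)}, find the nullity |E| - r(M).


Cycle rank (nullity) = |E| - r(M) = |E| - (|V| - c).
|E| = 11, |V| = 7, c = 1.
Nullity = 11 - (7 - 1) = 11 - 6 = 5.

5


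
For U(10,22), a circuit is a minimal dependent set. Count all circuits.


In U(10,22), circuits are the (11)-element subsets.
Any set of 11 elements is dependent, and removing any one element gives
an independent set of size 10, so it is a minimal dependent set.
Number of circuits = C(22,11) = 705432.

705432


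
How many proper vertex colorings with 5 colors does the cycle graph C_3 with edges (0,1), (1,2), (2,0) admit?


P(C_3, k) = (k-1)^3 + (-1)^3*(k-1).
P(5) = (4)^3 - 4
= 64 - 4 = 60.

60


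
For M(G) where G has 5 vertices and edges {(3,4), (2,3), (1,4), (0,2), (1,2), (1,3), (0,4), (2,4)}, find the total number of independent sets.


An independent set in a graphic matroid is an acyclic edge subset.
G has 5 vertices and 8 edges.
Enumerate all 2^8 = 256 subsets, checking for acyclicity.
Total independent sets = 128.

128


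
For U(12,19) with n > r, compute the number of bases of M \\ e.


Deleting e from U(12,19) gives U(12,18) since n > r.
Bases of U(12,18) = (18 choose 12) = 18564.

18564


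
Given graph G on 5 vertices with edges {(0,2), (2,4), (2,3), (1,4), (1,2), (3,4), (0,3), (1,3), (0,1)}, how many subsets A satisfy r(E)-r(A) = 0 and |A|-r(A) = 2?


R(x,y) = sum over A in 2^E of x^(r(E)-r(A)) * y^(|A|-r(A)).
G has 5 vertices, 9 edges. r(E) = 4.
Enumerate all 2^9 = 512 subsets.
Count subsets with r(E)-r(A)=0 and |A|-r(A)=2: 82.

82


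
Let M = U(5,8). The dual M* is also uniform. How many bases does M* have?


The dual of U(r,n) is U(n-r, n) = U(3,8).
Bases of U(3,8) are all (3)-element subsets.
|B(M*)| = (8 choose 3) = 56.

56


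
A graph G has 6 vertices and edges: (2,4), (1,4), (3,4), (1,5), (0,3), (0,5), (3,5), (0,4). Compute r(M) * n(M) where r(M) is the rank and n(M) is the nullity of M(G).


r(M) = |V| - c = 6 - 1 = 5.
nullity = |E| - r(M) = 8 - 5 = 3.
Product = 5 * 3 = 15.

15


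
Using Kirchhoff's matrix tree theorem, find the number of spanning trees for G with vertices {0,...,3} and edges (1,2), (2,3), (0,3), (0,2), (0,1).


By Kirchhoff's matrix tree theorem, the number of spanning trees equals
the determinant of any cofactor of the Laplacian matrix L.
G has 4 vertices and 5 edges.
Computing the (3 x 3) cofactor determinant gives 8.

8


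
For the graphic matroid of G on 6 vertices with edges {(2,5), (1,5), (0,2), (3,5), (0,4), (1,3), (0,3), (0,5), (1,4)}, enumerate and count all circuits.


A circuit in a graphic matroid = edge set of a simple cycle.
G has 6 vertices and 9 edges.
Enumerating all minimal edge subsets forming cycles...
Total circuits found: 12.

12


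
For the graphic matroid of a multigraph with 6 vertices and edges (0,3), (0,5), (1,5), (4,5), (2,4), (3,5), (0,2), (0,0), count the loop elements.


In a graphic matroid, a loop is a self-loop edge (u,u) with rank 0.
Examining all 8 edges for self-loops...
Self-loops found: (0,0)
Number of loops = 1.

1


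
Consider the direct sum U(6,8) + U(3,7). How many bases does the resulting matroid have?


Bases of a direct sum M1 + M2: |B| = |B(M1)| * |B(M2)|.
|B(U(6,8))| = C(8,6) = 28.
|B(U(3,7))| = C(7,3) = 35.
Total bases = 28 * 35 = 980.

980


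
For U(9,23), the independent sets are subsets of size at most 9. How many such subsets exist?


Independent sets of U(9,23) are all subsets of size <= 9.
Count = (23 choose 0) + (23 choose 1) + (23 choose 2) + (23 choose 3) + (23 choose 4) + (23 choose 5) + (23 choose 6) + (23 choose 7) + (23 choose 8) + (23 choose 9)
     = 1 + 23 + 253 + 1771 + 8855 + 33649 + 100947 + 245157 + 490314 + 817190
     = 1698160.

1698160


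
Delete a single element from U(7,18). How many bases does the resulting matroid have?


Deleting e from U(7,18) gives U(7,17) since n > r.
Bases of U(7,17) = (17 choose 7) = 19448.

19448


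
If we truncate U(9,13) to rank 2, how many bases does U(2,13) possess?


Truncating U(9,13) to rank 2 gives U(2,13).
Bases of U(2,13) are all 2-element subsets of 13 elements.
Number of bases = C(13,2) = 13! / (2! * 11!) = 78.

78


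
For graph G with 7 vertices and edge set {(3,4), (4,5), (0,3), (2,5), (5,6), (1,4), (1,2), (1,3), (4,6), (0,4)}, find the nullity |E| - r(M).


Cycle rank (nullity) = |E| - r(M) = |E| - (|V| - c).
|E| = 10, |V| = 7, c = 1.
Nullity = 10 - (7 - 1) = 10 - 6 = 4.

4


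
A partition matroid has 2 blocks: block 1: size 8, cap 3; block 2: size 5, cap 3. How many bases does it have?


A basis picks exactly ci elements from block i.
Number of bases = product of C(|Si|, ci).
= C(8,3) * C(5,3)
= 56 * 10
= 560.

560


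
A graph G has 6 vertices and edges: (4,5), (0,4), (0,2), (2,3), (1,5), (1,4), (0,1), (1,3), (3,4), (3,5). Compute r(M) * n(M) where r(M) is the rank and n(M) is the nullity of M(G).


r(M) = |V| - c = 6 - 1 = 5.
nullity = |E| - r(M) = 10 - 5 = 5.
Product = 5 * 5 = 25.

25


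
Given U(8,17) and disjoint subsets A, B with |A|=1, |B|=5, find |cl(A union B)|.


|A union B| = 1 + 5 = 6 (disjoint).
In U(8,17), cl(S) = S if |S| < 8, else cl(S) = E.
Since 6 < 8, cl(A union B) = A union B.
|cl(A union B)| = 6.

6


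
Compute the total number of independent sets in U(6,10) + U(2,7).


For a direct sum, |I(M1+M2)| = |I(M1)| * |I(M2)|.
|I(U(6,10))| = sum C(10,k) for k=0..6 = 848.
|I(U(2,7))| = sum C(7,k) for k=0..2 = 29.
Total = 848 * 29 = 24592.

24592


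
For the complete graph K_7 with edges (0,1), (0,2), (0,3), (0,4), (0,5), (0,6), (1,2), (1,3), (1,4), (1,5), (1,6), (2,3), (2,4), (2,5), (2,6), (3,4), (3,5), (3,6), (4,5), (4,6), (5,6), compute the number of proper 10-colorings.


P(K_7, k) = k(k-1)(k-2)...(k-6).
P(10) = (10) * (9) * (8) * (7) * (6) * (5) * (4) = 604800.

604800


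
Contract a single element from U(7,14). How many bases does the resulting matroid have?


Contracting e from U(7,14) gives U(6,13).
Bases of U(6,13) = C(13,6) = 1716.

1716


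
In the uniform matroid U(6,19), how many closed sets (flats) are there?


Flats of U(6,19): every subset of size < 6 is a flat, plus E itself.
Count = C(19,0) + C(19,1) + C(19,2) + C(19,3) + C(19,4) + C(19,5) + 1
     = 1 + 19 + 171 + 969 + 3876 + 11628 + 1
     = 16665.

16665


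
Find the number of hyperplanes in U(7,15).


Hyperplanes of U(7,15) are flats of rank 6.
In a uniform matroid, these are exactly the (6)-element subsets.
Count = C(15,6) = 15! / (6! * 9!) = 5005.

5005


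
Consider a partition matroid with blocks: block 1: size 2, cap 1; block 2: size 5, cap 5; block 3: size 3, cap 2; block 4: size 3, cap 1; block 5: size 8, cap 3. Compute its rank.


Rank of a partition matroid = sum of min(|Si|, ci) for each block.
= min(2,1) + min(5,5) + min(3,2) + min(3,1) + min(8,3)
= 1 + 5 + 2 + 1 + 3
= 12.

12


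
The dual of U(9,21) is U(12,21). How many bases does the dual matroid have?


The dual of U(r,n) is U(n-r, n) = U(12,21).
Bases of U(12,21) are all (12)-element subsets.
|B(M*)| = C(21,12) = 21! / (12! * 9!) = 293930.

293930


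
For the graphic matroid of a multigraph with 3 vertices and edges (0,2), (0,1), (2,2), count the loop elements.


In a graphic matroid, a loop is a self-loop edge (u,u) with rank 0.
Examining all 3 edges for self-loops...
Self-loops found: (2,2)
Number of loops = 1.

1


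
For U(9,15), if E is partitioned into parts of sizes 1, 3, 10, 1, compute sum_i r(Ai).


r(Ai) = min(|Ai|, 9) for each part.
Sum = min(1,9) + min(3,9) + min(10,9) + min(1,9)
    = 1 + 3 + 9 + 1
    = 14.

14


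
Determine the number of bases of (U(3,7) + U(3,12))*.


(M1+M2)* = M1* + M2*.
M1* = U(4,7), bases: C(7,4) = 35.
M2* = U(9,12), bases: C(12,9) = 220.
|B(M*)| = 35 * 220 = 7700.

7700


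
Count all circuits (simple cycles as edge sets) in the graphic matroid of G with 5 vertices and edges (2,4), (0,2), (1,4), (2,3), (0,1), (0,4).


A circuit in a graphic matroid = edge set of a simple cycle.
G has 5 vertices and 6 edges.
Enumerating all minimal edge subsets forming cycles...
Total circuits found: 3.

3


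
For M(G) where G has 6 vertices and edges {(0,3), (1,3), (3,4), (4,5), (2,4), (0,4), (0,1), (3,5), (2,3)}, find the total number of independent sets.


An independent set in a graphic matroid is an acyclic edge subset.
G has 6 vertices and 9 edges.
Enumerate all 2^9 = 512 subsets, checking for acyclicity.
Total independent sets = 276.

276


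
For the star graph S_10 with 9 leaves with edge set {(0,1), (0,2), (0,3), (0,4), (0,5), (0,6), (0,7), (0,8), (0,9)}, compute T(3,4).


A star on 10 vertices is a tree with 9 edges.
T(x,y) = x^(9) for any tree.
T(3,4) = 3^9 = 19683.

19683


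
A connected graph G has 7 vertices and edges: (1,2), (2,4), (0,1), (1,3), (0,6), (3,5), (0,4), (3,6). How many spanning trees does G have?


By Kirchhoff's matrix tree theorem, the number of spanning trees equals
the determinant of any cofactor of the Laplacian matrix L.
G has 7 vertices and 8 edges.
Computing the (6 x 6) cofactor determinant gives 15.

15


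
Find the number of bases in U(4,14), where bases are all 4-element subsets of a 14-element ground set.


Bases of U(4,14) are all 4-element subsets of the 14-element ground set.
Number of bases = C(14,4).
C(14,4) = (14 * 13 * 12 * 11) / (1 * 2 * 3 * 4) = 1001.

1001


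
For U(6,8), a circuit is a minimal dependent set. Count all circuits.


In U(6,8), circuits are the (7)-element subsets.
Any set of 7 elements is dependent, and removing any one element gives
an independent set of size 6, so it is a minimal dependent set.
Number of circuits = C(8,7) = 8.

8


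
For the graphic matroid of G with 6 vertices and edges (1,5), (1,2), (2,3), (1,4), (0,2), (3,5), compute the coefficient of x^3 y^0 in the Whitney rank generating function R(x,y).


R(x,y) = sum over A in 2^E of x^(r(E)-r(A)) * y^(|A|-r(A)).
G has 6 vertices, 6 edges. r(E) = 5.
Enumerate all 2^6 = 64 subsets.
Count subsets with r(E)-r(A)=3 and |A|-r(A)=0: 15.

15


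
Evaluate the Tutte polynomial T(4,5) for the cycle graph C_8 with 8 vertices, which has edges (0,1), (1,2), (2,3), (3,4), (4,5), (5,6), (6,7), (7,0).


T(C_8; x,y) = x + x^2 + ... + x^(7) + y.
T(4,5) = 4^1 + 4^2 + 4^3 + 4^4 + 4^5 + 4^6 + 4^7 + 5
= 4 + 16 + 64 + 256 + 1024 + 4096 + 16384 + 5
= 21849.

21849


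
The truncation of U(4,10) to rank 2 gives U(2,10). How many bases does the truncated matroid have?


Truncating U(4,10) to rank 2 gives U(2,10).
Bases of U(2,10) are all 2-element subsets of 10 elements.
Number of bases = (10 choose 2) = 45.

45


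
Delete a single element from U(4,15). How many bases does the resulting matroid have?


Deleting e from U(4,15) gives U(4,14) since n > r.
Bases of U(4,14) = C(14,4) = (14 * 13 * 12 * 11) / (1 * 2 * 3 * 4) = 1001.

1001


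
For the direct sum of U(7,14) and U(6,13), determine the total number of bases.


Bases of a direct sum M1 + M2: |B| = |B(M1)| * |B(M2)|.
|B(U(7,14))| = C(14,7) = 3432.
|B(U(6,13))| = C(13,6) = 1716.
Total bases = 3432 * 1716 = 5889312.

5889312


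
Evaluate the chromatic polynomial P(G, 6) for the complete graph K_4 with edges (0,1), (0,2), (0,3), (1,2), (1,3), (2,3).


P(K_4, k) = k(k-1)(k-2)...(k-3).
P(6) = (6) * (5) * (4) * (3) = 360.

360


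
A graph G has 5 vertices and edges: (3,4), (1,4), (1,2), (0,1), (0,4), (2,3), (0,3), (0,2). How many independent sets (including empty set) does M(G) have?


An independent set in a graphic matroid is an acyclic edge subset.
G has 5 vertices and 8 edges.
Enumerate all 2^8 = 256 subsets, checking for acyclicity.
Total independent sets = 134.

134


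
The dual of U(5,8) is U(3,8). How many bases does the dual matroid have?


The dual of U(r,n) is U(n-r, n) = U(3,8).
Bases of U(3,8) are all (3)-element subsets.
|B(M*)| = (8 choose 3) = 56.

56


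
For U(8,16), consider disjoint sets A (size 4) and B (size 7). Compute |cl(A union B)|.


|A union B| = 4 + 7 = 11 (disjoint).
In U(8,16), cl(S) = S if |S| < 8, else cl(S) = E.
Since 11 >= 8, cl(A union B) = E.
|cl(A union B)| = 16.

16


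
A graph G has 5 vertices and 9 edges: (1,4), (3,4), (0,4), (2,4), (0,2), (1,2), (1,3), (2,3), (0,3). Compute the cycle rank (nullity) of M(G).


Cycle rank (nullity) = |E| - r(M) = |E| - (|V| - c).
|E| = 9, |V| = 5, c = 1.
Nullity = 9 - (5 - 1) = 9 - 4 = 5.

5


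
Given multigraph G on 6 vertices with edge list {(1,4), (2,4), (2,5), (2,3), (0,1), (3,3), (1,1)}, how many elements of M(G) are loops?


In a graphic matroid, a loop is a self-loop edge (u,u) with rank 0.
Examining all 7 edges for self-loops...
Self-loops found: (3,3), (1,1)
Number of loops = 2.

2


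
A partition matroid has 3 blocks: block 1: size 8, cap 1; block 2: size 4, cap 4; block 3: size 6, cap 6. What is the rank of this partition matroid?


Rank of a partition matroid = sum of min(|Si|, ci) for each block.
= min(8,1) + min(4,4) + min(6,6)
= 1 + 4 + 6
= 11.

11


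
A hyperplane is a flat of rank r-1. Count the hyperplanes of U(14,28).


Hyperplanes of U(14,28) are flats of rank 13.
In a uniform matroid, these are exactly the (13)-element subsets.
Count = C(28,13) = 37442160.

37442160


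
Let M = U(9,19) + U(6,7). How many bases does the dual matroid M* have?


(M1+M2)* = M1* + M2*.
M1* = U(10,19), bases: C(19,10) = 92378.
M2* = U(1,7), bases: C(7,1) = 7.
|B(M*)| = 92378 * 7 = 646646.

646646


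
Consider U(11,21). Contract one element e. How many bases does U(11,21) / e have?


Contracting e from U(11,21) gives U(10,20).
Bases of U(10,20) = C(20,10) = 20! / (10! * 10!) = 184756.

184756


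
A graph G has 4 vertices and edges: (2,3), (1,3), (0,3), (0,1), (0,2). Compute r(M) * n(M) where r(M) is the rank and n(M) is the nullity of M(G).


r(M) = |V| - c = 4 - 1 = 3.
nullity = |E| - r(M) = 5 - 3 = 2.
Product = 3 * 2 = 6.

6


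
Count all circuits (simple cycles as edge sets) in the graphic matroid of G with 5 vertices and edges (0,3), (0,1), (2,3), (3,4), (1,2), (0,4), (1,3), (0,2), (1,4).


A circuit in a graphic matroid = edge set of a simple cycle.
G has 5 vertices and 9 edges.
Enumerating all minimal edge subsets forming cycles...
Total circuits found: 22.

22


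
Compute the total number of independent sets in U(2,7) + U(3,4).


For a direct sum, |I(M1+M2)| = |I(M1)| * |I(M2)|.
|I(U(2,7))| = sum C(7,k) for k=0..2 = 29.
|I(U(3,4))| = sum C(4,k) for k=0..3 = 15.
Total = 29 * 15 = 435.

435


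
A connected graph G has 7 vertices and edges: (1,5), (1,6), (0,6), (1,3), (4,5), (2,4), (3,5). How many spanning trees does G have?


By Kirchhoff's matrix tree theorem, the number of spanning trees equals
the determinant of any cofactor of the Laplacian matrix L.
G has 7 vertices and 7 edges.
Computing the (6 x 6) cofactor determinant gives 3.

3


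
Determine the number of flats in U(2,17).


Flats of U(2,17): every subset of size < 2 is a flat, plus E itself.
Count = C(17,0) + C(17,1) + 1
     = 1 + 17 + 1
     = 19.

19


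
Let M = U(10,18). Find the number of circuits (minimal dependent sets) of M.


In U(10,18), circuits are the (11)-element subsets.
Any set of 11 elements is dependent, and removing any one element gives
an independent set of size 10, so it is a minimal dependent set.
Number of circuits = C(18,11) = 31824.

31824


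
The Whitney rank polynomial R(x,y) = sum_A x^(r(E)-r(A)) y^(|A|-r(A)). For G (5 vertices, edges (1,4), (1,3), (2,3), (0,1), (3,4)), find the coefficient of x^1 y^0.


R(x,y) = sum over A in 2^E of x^(r(E)-r(A)) * y^(|A|-r(A)).
G has 5 vertices, 5 edges. r(E) = 4.
Enumerate all 2^5 = 32 subsets.
Count subsets with r(E)-r(A)=1 and |A|-r(A)=0: 9.

9


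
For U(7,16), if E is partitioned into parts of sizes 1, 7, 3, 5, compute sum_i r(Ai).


r(Ai) = min(|Ai|, 7) for each part.
Sum = min(1,7) + min(7,7) + min(3,7) + min(5,7)
    = 1 + 7 + 3 + 5
    = 16.

16


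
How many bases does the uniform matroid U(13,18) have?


Bases of U(13,18) are all 13-element subsets of the 18-element ground set.
Number of bases = C(18,13).
C(18,13) = 8568.

8568


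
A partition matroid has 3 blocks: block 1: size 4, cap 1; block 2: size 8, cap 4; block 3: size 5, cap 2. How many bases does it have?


A basis picks exactly ci elements from block i.
Number of bases = product of C(|Si|, ci).
= C(4,1) * C(8,4) * C(5,2)
= 4 * 70 * 10
= 2800.

2800


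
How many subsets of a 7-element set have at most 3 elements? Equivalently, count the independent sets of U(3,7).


Independent sets of U(3,7) are all subsets of size <= 3.
Count = (7 choose 0) + (7 choose 1) + (7 choose 2) + (7 choose 3)
     = 1 + 7 + 21 + 35
     = 64.

64


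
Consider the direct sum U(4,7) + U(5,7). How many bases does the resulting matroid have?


Bases of a direct sum M1 + M2: |B| = |B(M1)| * |B(M2)|.
|B(U(4,7))| = C(7,4) = 35.
|B(U(5,7))| = C(7,5) = 21.
Total bases = 35 * 21 = 735.

735


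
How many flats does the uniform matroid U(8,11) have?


Flats of U(8,11): every subset of size < 8 is a flat, plus E itself.
Count = C(11,0) + C(11,1) + C(11,2) + C(11,3) + C(11,4) + C(11,5) + C(11,6) + C(11,7) + 1
     = 1 + 11 + 55 + 165 + 330 + 462 + 462 + 330 + 1
     = 1817.

1817


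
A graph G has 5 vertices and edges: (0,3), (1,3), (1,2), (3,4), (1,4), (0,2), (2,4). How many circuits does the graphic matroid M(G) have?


A circuit in a graphic matroid = edge set of a simple cycle.
G has 5 vertices and 7 edges.
Enumerating all minimal edge subsets forming cycles...
Total circuits found: 7.

7


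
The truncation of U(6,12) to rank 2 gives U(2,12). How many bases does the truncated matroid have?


Truncating U(6,12) to rank 2 gives U(2,12).
Bases of U(2,12) are all 2-element subsets of 12 elements.
Number of bases = (12 choose 2) = 66.

66


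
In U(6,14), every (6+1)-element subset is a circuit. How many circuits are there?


In U(6,14), circuits are the (7)-element subsets.
Any set of 7 elements is dependent, and removing any one element gives
an independent set of size 6, so it is a minimal dependent set.
Number of circuits = C(14,7) = 3432.

3432


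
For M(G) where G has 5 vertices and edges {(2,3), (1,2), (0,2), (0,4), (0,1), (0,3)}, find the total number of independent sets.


An independent set in a graphic matroid is an acyclic edge subset.
G has 5 vertices and 6 edges.
Enumerate all 2^6 = 64 subsets, checking for acyclicity.
Total independent sets = 48.

48


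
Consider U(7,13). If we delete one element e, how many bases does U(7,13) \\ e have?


Deleting e from U(7,13) gives U(7,12) since n > r.
Bases of U(7,12) = C(12,7) = 792.

792


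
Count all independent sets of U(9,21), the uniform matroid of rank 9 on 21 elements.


Independent sets of U(9,21) are all subsets of size <= 9.
Count = (21 choose 0) + (21 choose 1) + (21 choose 2) + (21 choose 3) + (21 choose 4) + (21 choose 5) + (21 choose 6) + (21 choose 7) + (21 choose 8) + (21 choose 9)
     = 1 + 21 + 210 + 1330 + 5985 + 20349 + 54264 + 116280 + 203490 + 293930
     = 695860.

695860


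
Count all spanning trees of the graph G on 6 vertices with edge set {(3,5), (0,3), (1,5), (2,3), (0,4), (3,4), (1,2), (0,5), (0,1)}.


By Kirchhoff's matrix tree theorem, the number of spanning trees equals
the determinant of any cofactor of the Laplacian matrix L.
G has 6 vertices and 9 edges.
Computing the (5 x 5) cofactor determinant gives 61.

61


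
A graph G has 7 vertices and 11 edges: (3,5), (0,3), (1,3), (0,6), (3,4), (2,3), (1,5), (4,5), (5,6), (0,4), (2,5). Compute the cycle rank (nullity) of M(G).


Cycle rank (nullity) = |E| - r(M) = |E| - (|V| - c).
|E| = 11, |V| = 7, c = 1.
Nullity = 11 - (7 - 1) = 11 - 6 = 5.

5


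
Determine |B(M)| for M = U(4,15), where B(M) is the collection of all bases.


Bases of U(4,15) are all 4-element subsets of the 15-element ground set.
Number of bases = C(15,4).
(15 choose 4) = 1365.

1365


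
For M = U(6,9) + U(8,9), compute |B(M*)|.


(M1+M2)* = M1* + M2*.
M1* = U(3,9), bases: C(9,3) = 84.
M2* = U(1,9), bases: C(9,1) = 9.
|B(M*)| = 84 * 9 = 756.

756


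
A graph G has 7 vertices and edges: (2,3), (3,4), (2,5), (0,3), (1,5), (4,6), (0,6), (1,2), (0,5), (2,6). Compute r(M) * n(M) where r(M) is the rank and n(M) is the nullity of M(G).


r(M) = |V| - c = 7 - 1 = 6.
nullity = |E| - r(M) = 10 - 6 = 4.
Product = 6 * 4 = 24.

24


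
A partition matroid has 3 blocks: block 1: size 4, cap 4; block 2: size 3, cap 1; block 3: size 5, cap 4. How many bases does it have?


A basis picks exactly ci elements from block i.
Number of bases = product of C(|Si|, ci).
= C(4,4) * C(3,1) * C(5,4)
= 1 * 3 * 5
= 15.

15


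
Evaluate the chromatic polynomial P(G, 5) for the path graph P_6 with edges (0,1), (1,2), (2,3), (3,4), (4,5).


P(P_6, k) = k * (k-1)^(5).
P(5) = 5 * 4^5 = 5 * 1024 = 5120.

5120


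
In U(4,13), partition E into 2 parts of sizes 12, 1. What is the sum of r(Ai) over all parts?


r(Ai) = min(|Ai|, 4) for each part.
Sum = min(12,4) + min(1,4)
    = 4 + 1
    = 5.

5


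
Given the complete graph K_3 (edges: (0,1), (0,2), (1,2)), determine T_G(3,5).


T(K_3; x,y) = x^2 + x + y.
T(3,5) = 9 + 3 + 5 = 17.

17


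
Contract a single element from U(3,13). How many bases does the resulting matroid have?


Contracting e from U(3,13) gives U(2,12).
Bases of U(2,12) = (12 choose 2) = 66.

66


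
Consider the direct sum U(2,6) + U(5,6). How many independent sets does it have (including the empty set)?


For a direct sum, |I(M1+M2)| = |I(M1)| * |I(M2)|.
|I(U(2,6))| = sum C(6,k) for k=0..2 = 22.
|I(U(5,6))| = sum C(6,k) for k=0..5 = 63.
Total = 22 * 63 = 1386.

1386


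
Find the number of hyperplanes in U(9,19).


Hyperplanes of U(9,19) are flats of rank 8.
In a uniform matroid, these are exactly the (8)-element subsets.
Count = C(19,8) = 19! / (8! * 11!) = 75582.

75582


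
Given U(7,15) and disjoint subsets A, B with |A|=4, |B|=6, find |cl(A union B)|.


|A union B| = 4 + 6 = 10 (disjoint).
In U(7,15), cl(S) = S if |S| < 7, else cl(S) = E.
Since 10 >= 7, cl(A union B) = E.
|cl(A union B)| = 15.

15


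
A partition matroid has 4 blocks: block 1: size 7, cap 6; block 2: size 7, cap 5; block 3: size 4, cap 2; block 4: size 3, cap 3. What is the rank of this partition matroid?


Rank of a partition matroid = sum of min(|Si|, ci) for each block.
= min(7,6) + min(7,5) + min(4,2) + min(3,3)
= 6 + 5 + 2 + 3
= 16.

16


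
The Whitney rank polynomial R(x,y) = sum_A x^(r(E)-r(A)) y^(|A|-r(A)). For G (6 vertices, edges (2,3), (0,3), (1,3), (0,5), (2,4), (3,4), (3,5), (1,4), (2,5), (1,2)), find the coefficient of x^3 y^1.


R(x,y) = sum over A in 2^E of x^(r(E)-r(A)) * y^(|A|-r(A)).
G has 6 vertices, 10 edges. r(E) = 5.
Enumerate all 2^10 = 1024 subsets.
Count subsets with r(E)-r(A)=3 and |A|-r(A)=1: 6.

6


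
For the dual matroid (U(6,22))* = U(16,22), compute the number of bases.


The dual of U(r,n) is U(n-r, n) = U(16,22).
Bases of U(16,22) are all (16)-element subsets.
|B(M*)| = C(22,16) = 74613.

74613


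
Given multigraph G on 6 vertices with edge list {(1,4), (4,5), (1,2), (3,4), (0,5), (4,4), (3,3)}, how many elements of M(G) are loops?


In a graphic matroid, a loop is a self-loop edge (u,u) with rank 0.
Examining all 7 edges for self-loops...
Self-loops found: (4,4), (3,3)
Number of loops = 2.

2


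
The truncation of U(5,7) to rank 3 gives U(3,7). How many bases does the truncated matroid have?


Truncating U(5,7) to rank 3 gives U(3,7).
Bases of U(3,7) are all 3-element subsets of 7 elements.
Number of bases = C(7,3) = (7 * 6 * 5) / (1 * 2 * 3) = 35.

35


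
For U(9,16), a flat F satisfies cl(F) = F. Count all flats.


Flats of U(9,16): every subset of size < 9 is a flat, plus E itself.
Count = C(16,0) + C(16,1) + C(16,2) + C(16,3) + C(16,4) + C(16,5) + C(16,6) + C(16,7) + C(16,8) + 1
     = 1 + 16 + 120 + 560 + 1820 + 4368 + 8008 + 11440 + 12870 + 1
     = 39204.

39204


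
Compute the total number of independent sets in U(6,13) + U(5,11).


For a direct sum, |I(M1+M2)| = |I(M1)| * |I(M2)|.
|I(U(6,13))| = sum C(13,k) for k=0..6 = 4096.
|I(U(5,11))| = sum C(11,k) for k=0..5 = 1024.
Total = 4096 * 1024 = 4194304.

4194304


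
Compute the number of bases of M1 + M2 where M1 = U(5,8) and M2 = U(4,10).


Bases of a direct sum M1 + M2: |B| = |B(M1)| * |B(M2)|.
|B(U(5,8))| = C(8,5) = 56.
|B(U(4,10))| = C(10,4) = 210.
Total bases = 56 * 210 = 11760.

11760


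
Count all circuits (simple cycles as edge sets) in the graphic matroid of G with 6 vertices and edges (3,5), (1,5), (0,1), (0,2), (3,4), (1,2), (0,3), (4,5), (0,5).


A circuit in a graphic matroid = edge set of a simple cycle.
G has 6 vertices and 9 edges.
Enumerating all minimal edge subsets forming cycles...
Total circuits found: 10.

10


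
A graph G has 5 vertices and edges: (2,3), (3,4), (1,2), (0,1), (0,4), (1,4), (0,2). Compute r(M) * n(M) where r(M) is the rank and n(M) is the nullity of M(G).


r(M) = |V| - c = 5 - 1 = 4.
nullity = |E| - r(M) = 7 - 4 = 3.
Product = 4 * 3 = 12.

12


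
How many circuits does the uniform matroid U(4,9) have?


In U(4,9), circuits are the (5)-element subsets.
Any set of 5 elements is dependent, and removing any one element gives
an independent set of size 4, so it is a minimal dependent set.
Number of circuits = C(9,5) = 9! / (5! * 4!) = 126.

126


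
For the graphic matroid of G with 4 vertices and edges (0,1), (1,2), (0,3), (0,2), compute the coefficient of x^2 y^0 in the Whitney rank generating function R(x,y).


R(x,y) = sum over A in 2^E of x^(r(E)-r(A)) * y^(|A|-r(A)).
G has 4 vertices, 4 edges. r(E) = 3.
Enumerate all 2^4 = 16 subsets.
Count subsets with r(E)-r(A)=2 and |A|-r(A)=0: 4.

4


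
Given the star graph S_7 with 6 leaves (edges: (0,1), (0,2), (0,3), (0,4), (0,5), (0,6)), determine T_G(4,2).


A star on 7 vertices is a tree with 6 edges.
T(x,y) = x^(6) for any tree.
T(4,2) = 4^6 = 4096.

4096


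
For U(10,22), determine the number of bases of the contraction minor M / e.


Contracting e from U(10,22) gives U(9,21).
Bases of U(9,21) = C(21,9) = 293930.

293930


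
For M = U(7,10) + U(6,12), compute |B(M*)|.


(M1+M2)* = M1* + M2*.
M1* = U(3,10), bases: C(10,3) = 120.
M2* = U(6,12), bases: C(12,6) = 924.
|B(M*)| = 120 * 924 = 110880.

110880


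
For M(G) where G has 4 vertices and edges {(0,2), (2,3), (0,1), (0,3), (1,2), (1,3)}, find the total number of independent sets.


An independent set in a graphic matroid is an acyclic edge subset.
G has 4 vertices and 6 edges.
Enumerate all 2^6 = 64 subsets, checking for acyclicity.
Total independent sets = 38.

38


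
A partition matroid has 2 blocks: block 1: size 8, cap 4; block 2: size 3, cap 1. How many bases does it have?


A basis picks exactly ci elements from block i.
Number of bases = product of C(|Si|, ci).
= C(8,4) * C(3,1)
= 70 * 3
= 210.

210


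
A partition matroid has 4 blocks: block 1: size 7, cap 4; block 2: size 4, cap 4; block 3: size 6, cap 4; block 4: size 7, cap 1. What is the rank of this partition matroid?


Rank of a partition matroid = sum of min(|Si|, ci) for each block.
= min(7,4) + min(4,4) + min(6,4) + min(7,1)
= 4 + 4 + 4 + 1
= 13.

13


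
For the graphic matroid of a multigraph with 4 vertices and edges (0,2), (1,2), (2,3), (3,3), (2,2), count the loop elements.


In a graphic matroid, a loop is a self-loop edge (u,u) with rank 0.
Examining all 5 edges for self-loops...
Self-loops found: (3,3), (2,2)
Number of loops = 2.

2


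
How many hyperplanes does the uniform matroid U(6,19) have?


Hyperplanes of U(6,19) are flats of rank 5.
In a uniform matroid, these are exactly the (5)-element subsets.
Count = (19 choose 5) = 11628.

11628


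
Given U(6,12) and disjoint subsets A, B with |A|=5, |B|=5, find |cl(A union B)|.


|A union B| = 5 + 5 = 10 (disjoint).
In U(6,12), cl(S) = S if |S| < 6, else cl(S) = E.
Since 10 >= 6, cl(A union B) = E.
|cl(A union B)| = 12.

12


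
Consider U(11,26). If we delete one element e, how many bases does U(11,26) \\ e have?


Deleting e from U(11,26) gives U(11,25) since n > r.
Bases of U(11,25) = C(25,11) = 4457400.

4457400


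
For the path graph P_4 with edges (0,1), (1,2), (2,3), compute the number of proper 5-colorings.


P(P_4, k) = k * (k-1)^(3).
P(5) = 5 * 4^3 = 5 * 64 = 320.

320


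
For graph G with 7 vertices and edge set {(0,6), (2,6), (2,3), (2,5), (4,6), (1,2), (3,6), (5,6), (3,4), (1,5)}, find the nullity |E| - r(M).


Cycle rank (nullity) = |E| - r(M) = |E| - (|V| - c).
|E| = 10, |V| = 7, c = 1.
Nullity = 10 - (7 - 1) = 10 - 6 = 4.

4


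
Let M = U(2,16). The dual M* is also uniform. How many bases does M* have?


The dual of U(r,n) is U(n-r, n) = U(14,16).
Bases of U(14,16) are all (14)-element subsets.
|B(M*)| = (16 choose 14) = 120.

120


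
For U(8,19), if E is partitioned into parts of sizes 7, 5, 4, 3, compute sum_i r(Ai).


r(Ai) = min(|Ai|, 8) for each part.
Sum = min(7,8) + min(5,8) + min(4,8) + min(3,8)
    = 7 + 5 + 4 + 3
    = 19.

19


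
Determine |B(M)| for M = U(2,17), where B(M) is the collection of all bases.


Bases of U(2,17) are all 2-element subsets of the 17-element ground set.
Number of bases = C(17,2).
(17 choose 2) = 136.

136


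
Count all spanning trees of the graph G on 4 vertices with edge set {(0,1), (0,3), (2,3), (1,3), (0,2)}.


By Kirchhoff's matrix tree theorem, the number of spanning trees equals
the determinant of any cofactor of the Laplacian matrix L.
G has 4 vertices and 5 edges.
Computing the (3 x 3) cofactor determinant gives 8.

8


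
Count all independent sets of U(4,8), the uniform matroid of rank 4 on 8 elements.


Independent sets of U(4,8) are all subsets of size <= 4.
Count = C(8,0) + C(8,1) + C(8,2) + C(8,3) + C(8,4)
     = 1 + 8 + 28 + 56 + 70
     = 163.

163


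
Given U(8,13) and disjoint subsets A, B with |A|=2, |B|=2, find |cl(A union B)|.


|A union B| = 2 + 2 = 4 (disjoint).
In U(8,13), cl(S) = S if |S| < 8, else cl(S) = E.
Since 4 < 8, cl(A union B) = A union B.
|cl(A union B)| = 4.

4


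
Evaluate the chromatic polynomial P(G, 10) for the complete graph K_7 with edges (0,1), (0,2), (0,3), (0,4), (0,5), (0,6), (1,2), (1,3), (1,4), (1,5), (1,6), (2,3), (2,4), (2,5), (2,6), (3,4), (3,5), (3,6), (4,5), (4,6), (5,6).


P(K_7, k) = k(k-1)(k-2)...(k-6).
P(10) = (10) * (9) * (8) * (7) * (6) * (5) * (4) = 604800.

604800


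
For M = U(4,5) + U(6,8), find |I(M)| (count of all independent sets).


For a direct sum, |I(M1+M2)| = |I(M1)| * |I(M2)|.
|I(U(4,5))| = sum C(5,k) for k=0..4 = 31.
|I(U(6,8))| = sum C(8,k) for k=0..6 = 247.
Total = 31 * 247 = 7657.

7657


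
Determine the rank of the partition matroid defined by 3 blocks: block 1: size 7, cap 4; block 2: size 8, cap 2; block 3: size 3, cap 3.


Rank of a partition matroid = sum of min(|Si|, ci) for each block.
= min(7,4) + min(8,2) + min(3,3)
= 4 + 2 + 3
= 9.

9


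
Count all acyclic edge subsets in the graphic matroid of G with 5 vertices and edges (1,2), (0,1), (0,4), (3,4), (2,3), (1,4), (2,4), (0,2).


An independent set in a graphic matroid is an acyclic edge subset.
G has 5 vertices and 8 edges.
Enumerate all 2^8 = 256 subsets, checking for acyclicity.
Total independent sets = 128.

128


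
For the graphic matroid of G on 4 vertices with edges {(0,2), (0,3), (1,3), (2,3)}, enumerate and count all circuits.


A circuit in a graphic matroid = edge set of a simple cycle.
G has 4 vertices and 4 edges.
Enumerating all minimal edge subsets forming cycles...
Total circuits found: 1.

1


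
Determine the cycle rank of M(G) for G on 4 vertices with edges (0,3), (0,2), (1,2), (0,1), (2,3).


Cycle rank (nullity) = |E| - r(M) = |E| - (|V| - c).
|E| = 5, |V| = 4, c = 1.
Nullity = 5 - (4 - 1) = 5 - 3 = 2.

2


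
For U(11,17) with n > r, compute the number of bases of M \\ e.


Deleting e from U(11,17) gives U(11,16) since n > r.
Bases of U(11,16) = (16 choose 11) = 4368.

4368


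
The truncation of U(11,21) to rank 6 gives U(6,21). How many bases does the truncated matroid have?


Truncating U(11,21) to rank 6 gives U(6,21).
Bases of U(6,21) are all 6-element subsets of 21 elements.
Number of bases = (21 choose 6) = 54264.

54264


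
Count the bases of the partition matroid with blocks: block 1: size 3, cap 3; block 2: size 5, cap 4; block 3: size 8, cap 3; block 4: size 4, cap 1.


A basis picks exactly ci elements from block i.
Number of bases = product of C(|Si|, ci).
= C(3,3) * C(5,4) * C(8,3) * C(4,1)
= 1 * 5 * 56 * 4
= 1120.

1120


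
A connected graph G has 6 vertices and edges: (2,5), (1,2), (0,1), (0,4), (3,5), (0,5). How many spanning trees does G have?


By Kirchhoff's matrix tree theorem, the number of spanning trees equals
the determinant of any cofactor of the Laplacian matrix L.
G has 6 vertices and 6 edges.
Computing the (5 x 5) cofactor determinant gives 4.

4


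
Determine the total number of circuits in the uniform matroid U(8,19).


In U(8,19), circuits are the (9)-element subsets.
Any set of 9 elements is dependent, and removing any one element gives
an independent set of size 8, so it is a minimal dependent set.
Number of circuits = (19 choose 9) = 92378.

92378


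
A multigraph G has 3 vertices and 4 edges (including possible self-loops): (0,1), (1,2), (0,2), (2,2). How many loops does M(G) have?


In a graphic matroid, a loop is a self-loop edge (u,u) with rank 0.
Examining all 4 edges for self-loops...
Self-loops found: (2,2)
Number of loops = 1.

1


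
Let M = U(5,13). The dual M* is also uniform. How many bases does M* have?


The dual of U(r,n) is U(n-r, n) = U(8,13).
Bases of U(8,13) are all (8)-element subsets.
|B(M*)| = (13 choose 8) = 1287.

1287


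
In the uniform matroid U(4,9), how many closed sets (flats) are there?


Flats of U(4,9): every subset of size < 4 is a flat, plus E itself.
Count = C(9,0) + C(9,1) + C(9,2) + C(9,3) + 1
     = 1 + 9 + 36 + 84 + 1
     = 131.

131


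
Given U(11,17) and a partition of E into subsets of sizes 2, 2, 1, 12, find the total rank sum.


r(Ai) = min(|Ai|, 11) for each part.
Sum = min(2,11) + min(2,11) + min(1,11) + min(12,11)
    = 2 + 2 + 1 + 11
    = 16.

16


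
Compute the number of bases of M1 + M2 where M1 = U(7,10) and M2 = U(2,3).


Bases of a direct sum M1 + M2: |B| = |B(M1)| * |B(M2)|.
|B(U(7,10))| = C(10,7) = 120.
|B(U(2,3))| = C(3,2) = 3.
Total bases = 120 * 3 = 360.

360


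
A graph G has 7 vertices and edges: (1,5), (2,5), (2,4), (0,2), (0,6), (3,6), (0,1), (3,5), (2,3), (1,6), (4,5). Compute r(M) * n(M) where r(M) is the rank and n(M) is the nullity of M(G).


r(M) = |V| - c = 7 - 1 = 6.
nullity = |E| - r(M) = 11 - 6 = 5.
Product = 6 * 5 = 30.

30


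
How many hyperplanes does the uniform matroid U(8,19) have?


Hyperplanes of U(8,19) are flats of rank 7.
In a uniform matroid, these are exactly the (7)-element subsets.
Count = C(19,7) = 19! / (7! * 12!) = 50388.

50388


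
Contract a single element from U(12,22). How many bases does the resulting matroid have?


Contracting e from U(12,22) gives U(11,21).
Bases of U(11,21) = (21 choose 11) = 352716.

352716


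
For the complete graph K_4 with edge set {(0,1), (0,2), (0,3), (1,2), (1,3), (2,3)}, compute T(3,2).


T(K_4; x,y) = x^3 + 3x^2 + 4xy + 2x + y^3 + 3y^2 + 2y.
Substituting x=3, y=2:
= 27 + 27 + 24 + 6 + 8 + 12 + 4
= 108.

108


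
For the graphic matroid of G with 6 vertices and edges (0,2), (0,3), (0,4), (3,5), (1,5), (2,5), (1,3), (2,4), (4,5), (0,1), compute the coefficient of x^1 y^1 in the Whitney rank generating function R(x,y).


R(x,y) = sum over A in 2^E of x^(r(E)-r(A)) * y^(|A|-r(A)).
G has 6 vertices, 10 edges. r(E) = 5.
Enumerate all 2^10 = 1024 subsets.
Count subsets with r(E)-r(A)=1 and |A|-r(A)=1: 122.

122
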